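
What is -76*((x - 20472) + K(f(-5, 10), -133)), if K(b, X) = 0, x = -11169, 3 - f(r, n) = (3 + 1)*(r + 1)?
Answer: 2404716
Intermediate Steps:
f(r, n) = -1 - 4*r (f(r, n) = 3 - (3 + 1)*(r + 1) = 3 - 4*(1 + r) = 3 - (4 + 4*r) = 3 + (-4 - 4*r) = -1 - 4*r)
-76*((x - 20472) + K(f(-5, 10), -133)) = -76*((-11169 - 20472) + 0) = -76*(-31641 + 0) = -76*(-31641) = 2404716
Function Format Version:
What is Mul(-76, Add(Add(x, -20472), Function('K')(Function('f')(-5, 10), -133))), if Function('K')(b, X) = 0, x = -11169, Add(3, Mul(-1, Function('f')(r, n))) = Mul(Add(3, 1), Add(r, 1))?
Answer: 2404716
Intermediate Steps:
Function('f')(r, n) = Add(-1, Mul(-4, r)) (Function('f')(r, n) = Add(3, Mul(-1, Mul(Add(3, 1), Add(r, 1)))) = Add(3, Mul(-1, Mul(4, Add(1, r)))) = Add(3, Mul(-1, Add(4, Mul(4, r)))) = Add(3, Add(-4, Mul(-4, r))) = Add(-1, Mul(-4, r)))
Mul(-76, Add(Add(x, -20472), Function('K')(Function('f')(-5, 10), -133))) = Mul(-76, Add(Add(-11169, -20472), 0)) = Mul(-76, Add(-31641, 0)) = Mul(-76, -31641) = 2404716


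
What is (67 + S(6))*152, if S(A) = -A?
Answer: 9272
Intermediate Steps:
(67 + S(6))*152 = (67 - 1*6)*152 = (67 - 6)*152 = 61*152 = 9272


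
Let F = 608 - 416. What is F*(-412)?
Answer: -79104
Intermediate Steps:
F = 192
F*(-412) = 192*(-412) = -79104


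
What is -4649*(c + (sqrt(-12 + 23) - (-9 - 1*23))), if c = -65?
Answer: 153417 - 4649*sqrt(11) ≈ 1.3800e+5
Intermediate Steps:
-4649*(c + (sqrt(-12 + 23) - (-9 - 1*23))) = -4649*(-65 + (sqrt(-12 + 23) - (-9 - 1*23))) = -4649*(-65 + (sqrt(11) - (-9 - 23))) = -4649*(-65 + (sqrt(11) - 1*(-32))) = -4649*(-65 + (sqrt(11) + 32)) = -4649*(-65 + (32 + sqrt(11))) = -4649*(-33 + sqrt(11)) = 153417 - 4649*sqrt(11)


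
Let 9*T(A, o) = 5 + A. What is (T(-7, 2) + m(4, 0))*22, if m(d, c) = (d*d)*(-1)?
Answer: -3212/9 ≈ -356.89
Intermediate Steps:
m(d, c) = -d**2 (m(d, c) = d**2*(-1) = -d**2)
T(A, o) = 5/9 + A/9 (T(A, o) = (5 + A)/9 = 5/9 + A/9)
(T(-7, 2) + m(4, 0))*22 = ((5/9 + (1/9)*(-7)) - 1*4**2)*22 = ((5/9 - 7/9) - 1*16)*22 = (-2/9 - 16)*22 = -146/9*22 = -3212/9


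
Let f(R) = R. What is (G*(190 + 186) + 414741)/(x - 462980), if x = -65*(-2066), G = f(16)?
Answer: -420757/328690 ≈ -1.2801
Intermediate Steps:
G = 16
x = 134290
(G*(190 + 186) + 414741)/(x - 462980) = (16*(190 + 186) + 414741)/(134290 - 462980) = (16*376 + 414741)/(-328690) = (6016 + 414741)*(-1/328690) = 420757*(-1/328690) = -420757/328690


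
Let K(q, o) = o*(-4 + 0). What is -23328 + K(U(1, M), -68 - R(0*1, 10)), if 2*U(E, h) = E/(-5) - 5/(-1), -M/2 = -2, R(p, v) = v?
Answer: -23016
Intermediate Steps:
M = 4 (M = -2*(-2) = 4)
U(E, h) = 5/2 - E/10 (U(E, h) = (E/(-5) - 5/(-1))/2 = (E*(-⅕) - 5*(-1))/2 = (-E/5 + 5)/2 = (5 - E/5)/2 = 5/2 - E/10)
K(q, o) = -4*o (K(q, o) = o*(-4) = -4*o)
-23328 + K(U(1, M), -68 - R(0*1, 10)) = -23328 - 4*(-68 - 1*10) = -23328 - 4*(-68 - 10) = -23328 - 4*(-78) = -23328 + 312 = -23016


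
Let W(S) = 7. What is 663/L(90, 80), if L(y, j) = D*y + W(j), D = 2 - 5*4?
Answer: -663/1613 ≈ -0.41104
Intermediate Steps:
D = -18 (D = 2 - 20 = -18)
L(y, j) = 7 - 18*y (L(y, j) = -18*y + 7 = 7 - 18*y)
663/L(90, 80) = 663/(7 - 18*90) = 663/(7 - 1620) = 663/(-1613) = 663*(-1/1613) = -663/1613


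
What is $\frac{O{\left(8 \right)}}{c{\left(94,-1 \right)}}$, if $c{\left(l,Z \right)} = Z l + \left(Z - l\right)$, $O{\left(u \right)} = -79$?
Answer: $\frac{79}{189} \approx 0.41799$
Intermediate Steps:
$c{\left(l,Z \right)} = Z - l + Z l$
$\frac{O{\left(8 \right)}}{c{\left(94,-1 \right)}} = - \frac{79}{-1 - 94 - 94} = - \frac{79}{-189} = \left(-79\right) \left(- \frac{1}{189}\right) = \frac{79}{189}$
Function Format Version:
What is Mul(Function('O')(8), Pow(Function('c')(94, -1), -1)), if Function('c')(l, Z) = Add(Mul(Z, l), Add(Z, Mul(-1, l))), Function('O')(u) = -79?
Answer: Rational(79, 189) ≈ 0.41799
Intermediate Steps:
Function('c')(l, Z) = Add(Z, Mul(-1, l), Mul(Z, l))
Mul(Function('O')(8), Pow(Function('c')(94, -1), -1)) = Mul(-79, Pow(Add(-1, Mul(-1, 94), Mul(-1, 94)), -1)) = Mul(-79, Pow(Add(-1, -94, -94), -1)) = Mul(-79, Pow(-189, -1)) = Mul(-79, Rational(-1, 189)) = Rational(79, 189)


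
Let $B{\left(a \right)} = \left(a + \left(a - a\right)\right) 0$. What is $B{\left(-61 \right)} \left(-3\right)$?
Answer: $0$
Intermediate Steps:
$B{\left(a \right)} = 0$ ($B{\left(a \right)} = \left(a + 0\right) 0 = a 0 = 0$)
$B{\left(-61 \right)} \left(-3\right) = 0 \left(-3\right) = 0$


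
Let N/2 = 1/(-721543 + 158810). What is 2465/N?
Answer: -1387136845/2 ≈ -6.9357e+8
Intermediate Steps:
N = -2/562733 (N = 2/(-721543 + 158810) = 2/(-562733) = 2*(-1/562733) = -2/562733 ≈ -3.5541e-6)
2465/N = 2465/(-2/562733) = 2465*(-562733/2) = -1387136845/2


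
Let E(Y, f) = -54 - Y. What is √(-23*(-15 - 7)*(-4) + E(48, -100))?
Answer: I*√2126 ≈ 46.109*I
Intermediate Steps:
√(-23*(-15 - 7)*(-4) + E(48, -100)) = √(-23*(-15 - 7)*(-4) + (-54 - 1*48)) = √(-23*(-22)*(-4) + (-54 - 48)) = √(506*(-4) - 102) = √(-2024 - 102) = √(-2126) = I*√2126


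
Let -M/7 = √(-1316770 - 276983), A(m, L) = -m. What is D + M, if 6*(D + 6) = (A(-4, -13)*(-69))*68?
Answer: -3134 - 7*I*√1593753 ≈ -3134.0 - 8837.1*I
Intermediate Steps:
D = -3134 (D = -6 + ((-1*(-4)*(-69))*68)/6 = -6 + ((4*(-69))*68)/6 = -6 + (-276*68)/6 = -6 + (⅙)*(-18768) = -6 - 3128 = -3134)
M = -7*I*√1593753 (M = -7*√(-1316770 - 276983) = -7*I*√1593753 ≈ -8837.1*I)
D + M = -3134 - 7*I*√1593753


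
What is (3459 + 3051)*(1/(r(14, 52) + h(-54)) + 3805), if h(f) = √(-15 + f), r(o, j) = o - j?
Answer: 37477594770/1513 - 6510*I*√69/1513 ≈ 2.477e+7 - 35.741*I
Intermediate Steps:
(3459 + 3051)*(1/(r(14, 52) + h(-54)) + 3805) = (3459 + 3051)*(1/((14 - 1*52) + √(-15 - 54)) + 3805) = 6510*(1/((14 - 52) + √(-69)) + 3805) = 6510*(1/(-38 + I*√69) + 3805) = 6510*(3805 + 1/(-38 + I*√69)) = 24770550 + 6510/(-38 + I*√69)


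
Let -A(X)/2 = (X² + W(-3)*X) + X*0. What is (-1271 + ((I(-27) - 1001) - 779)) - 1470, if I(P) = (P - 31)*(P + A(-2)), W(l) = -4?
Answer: -1563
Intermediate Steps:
A(X) = -2*X² + 8*X (A(X) = -2*((X² - 4*X) + X*0) = -2*((X² - 4*X) + 0) = -2*(X² - 4*X) = -2*X² + 8*X)
I(P) = (-31 + P)*(-24 + P) (I(P) = (P - 31)*(P + 2*(-2)*(4 - 1*(-2))) = (-31 + P)*(P + 2*(-2)*(4 + 2)) = (-31 + P)*(P + 2*(-2)*6) = (-31 + P)*(P - 24) = (-31 + P)*(-24 + P))
(-1271 + ((I(-27) - 1001) - 779)) - 1470 = (-1271 + (((744 + (-27)² - 55*(-27)) - 1001) - 779)) - 1470 = (-1271 + (((744 + 729 + 1485) - 1001) - 779)) - 1470 = (-1271 + ((2958 - 1001) - 779)) - 1470 = (-1271 + (1957 - 779)) - 1470 = (-1271 + 1178) - 1470 = -93 - 1470 = -1563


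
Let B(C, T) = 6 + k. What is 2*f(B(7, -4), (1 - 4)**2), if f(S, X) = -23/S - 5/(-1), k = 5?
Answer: 64/11 ≈ 5.8182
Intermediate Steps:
B(C, T) = 11 (B(C, T) = 6 + 5 = 11)
f(S, X) = 5 - 23/S (f(S, X) = -23/S - 5*(-1) = -23/S + 5 = 5 - 23/S)
2*f(B(7, -4), (1 - 4)**2) = 2*(5 - 23/11) = 2*(32/11) = 64/11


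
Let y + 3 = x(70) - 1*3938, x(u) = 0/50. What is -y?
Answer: 3941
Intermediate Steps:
x(u) = 0 (x(u) = 0*(1/50) = 0)
y = -3941 (y = -3 + (0 - 1*3938) = -3 + (0 - 3938) = -3 - 3938 = -3941)
-y = -1*(-3941) = 3941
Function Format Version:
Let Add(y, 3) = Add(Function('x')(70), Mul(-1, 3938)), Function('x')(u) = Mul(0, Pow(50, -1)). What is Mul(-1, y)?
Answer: 3941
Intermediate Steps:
Function('x')(u) = 0 (Function('x')(u) = Mul(0, Rational(1, 50)) = 0)
y = -3941 (y = Add(-3, Add(0, Mul(-1, 3938))) = Add(-3, Add(0, -3938)) = Add(-3, -3938) = -3941)
Mul(-1, y) = Mul(-1, -3941) = 3941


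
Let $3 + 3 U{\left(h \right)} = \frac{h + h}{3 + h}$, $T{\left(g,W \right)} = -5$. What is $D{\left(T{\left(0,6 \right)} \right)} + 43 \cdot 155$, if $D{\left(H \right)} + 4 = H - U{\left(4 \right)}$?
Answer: $\frac{139789}{21} \approx 6656.6$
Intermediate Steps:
$U{\left(h \right)} = -1 + \frac{2 h}{3 \left(3 + h\right)}$ ($U{\left(h \right)} = -1 + \frac{\left(h + h\right) \frac{1}{3 + h}}{3} = -1 + \frac{2 h \frac{1}{3 + h}}{3} = -1 + \frac{2 h}{3 \left(3 + h\right)}$)
$D{\left(H \right)} = - \frac{71}{21} + H$ ($D{\left(H \right)} = -4 + \left(H - \frac{-9 - 4}{3 \left(3 + 4\right)}\right) = -4 + \left(H - \frac{-9 - 4}{3 \cdot 7}\right) = -4 + \left(H - \frac{1}{3} \cdot \frac{1}{7} \left(-13\right)\right) = -4 + \left(H - - \frac{13}{21}\right) = -4 + \left(H + \frac{13}{21}\right) = -4 + \left(\frac{13}{21} + H\right) = - \frac{71}{21} + H$)
$D{\left(T{\left(0,6 \right)} \right)} + 43 \cdot 155 = \left(- \frac{71}{21} - 5\right) + 43 \cdot 155 = - \frac{176}{21} + 6665 = \frac{139789}{21}$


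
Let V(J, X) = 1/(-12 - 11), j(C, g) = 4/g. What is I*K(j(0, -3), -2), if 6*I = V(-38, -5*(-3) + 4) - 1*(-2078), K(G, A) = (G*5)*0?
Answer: 0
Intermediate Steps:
K(G, A) = 0 (K(G, A) = (5*G)*0 = 0)
V(J, X) = -1/23 (V(J, X) = 1/(-23) = -1/23)
I = 15931/46 (I = (-1/23 - 1*(-2078))/6 = (-1/23 + 2078)/6 = (1/6)*(47793/23) = 15931/46 ≈ 346.33)
I*K(j(0, -3), -2) = (15931/46)*0 = 0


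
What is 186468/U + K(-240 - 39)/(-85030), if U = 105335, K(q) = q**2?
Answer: 1531198461/1791327010 ≈ 0.85478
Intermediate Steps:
186468/U + K(-240 - 39)/(-85030) = 186468/105335 + (-240 - 39)**2/(-85030) = 186468*(1/105335) + (-279)**2*(-1/85030) = 186468/105335 + 77841*(-1/85030) = 186468/105335 - 77841/85030 = 1531198461/1791327010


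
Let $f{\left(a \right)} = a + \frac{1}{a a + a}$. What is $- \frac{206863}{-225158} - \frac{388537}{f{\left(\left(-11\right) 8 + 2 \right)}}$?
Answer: $\frac{639625029500977}{141547603122} \approx 4518.8$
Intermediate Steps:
$f{\left(a \right)} = a + \frac{1}{a + a^{2}}$ ($f{\left(a \right)} = a + \frac{1}{a^{2} + a} = a + \frac{1}{a + a^{2}}$)
$- \frac{206863}{-225158} - \frac{388537}{f{\left(\left(-11\right) 8 + 2 \right)}} = - \frac{206863}{-225158} - \frac{388537}{\frac{1}{\left(-11\right) 8 + 2} \frac{1}{1 + \left(\left(-11\right) 8 + 2\right)} \left(1 + \left(\left(-11\right) 8 + 2\right)^{2} + \left(\left(-11\right) 8 + 2\right)^{3}\right)} = \left(-206863\right) \left(- \frac{1}{225158}\right) - \frac{388537}{\frac{1}{-88 + 2} \frac{1}{1 + \left(-88 + 2\right)} \left(1 + \left(-88 + 2\right)^{2} + \left(-88 + 2\right)^{3}\right)} = \frac{206863}{225158} - \frac{388537}{\frac{1}{-86} \frac{1}{1 - 86} \left(1 + \left(-86\right)^{2} + \left(-86\right)^{3}\right)} = \frac{206863}{225158} - \frac{388537}{\left(- \frac{1}{86}\right) \frac{1}{-85} \left(1 + 7396 - 636056\right)} = \frac{206863}{225158} - \frac{388537}{\left(- \frac{1}{86}\right) \left(- \frac{1}{85}\right) \left(-628659\right)} = \frac{206863}{225158} - \frac{388537}{- \frac{628659}{7310}} = \frac{206863}{225158} - - \frac{2840205470}{628659} = \frac{206863}{225158} + \frac{2840205470}{628659} = \frac{639625029500977}{141547603122}$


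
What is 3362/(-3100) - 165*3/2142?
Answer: -121332/92225 ≈ -1.3156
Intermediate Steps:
3362/(-3100) - 165*3/2142 = 3362*(-1/3100) - 495*1/2142 = -1681/1550 - 55/238 = -121332/92225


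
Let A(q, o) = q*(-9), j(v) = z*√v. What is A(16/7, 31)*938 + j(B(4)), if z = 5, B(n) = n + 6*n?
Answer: -19296 + 10*√7 ≈ -19270.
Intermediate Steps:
B(n) = 7*n
j(v) = 5*√v
A(q, o) = -9*q
A(16/7, 31)*938 + j(B(4)) = -144/7*938 + 5*√(7*4) = -144/7*938 + 5*√28 = -9*16/7*938 + 5*(2*√7) = -144/7*938 + 10*√7 = -19296 + 10*√7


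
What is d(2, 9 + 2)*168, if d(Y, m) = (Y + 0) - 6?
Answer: -672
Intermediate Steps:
d(Y, m) = -6 + Y (d(Y, m) = Y - 6 = -6 + Y)
d(2, 9 + 2)*168 = (-6 + 2)*168 = -4*168 = -672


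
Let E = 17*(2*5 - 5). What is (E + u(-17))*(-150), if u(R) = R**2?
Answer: -56100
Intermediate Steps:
E = 85 (E = 17*(10 - 5) = 17*5 = 85)
(E + u(-17))*(-150) = (85 + (-17)**2)*(-150) = (85 + 289)*(-150) = 374*(-150) = -56100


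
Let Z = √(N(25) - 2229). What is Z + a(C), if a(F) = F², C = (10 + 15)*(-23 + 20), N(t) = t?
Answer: 5625 + 2*I*√551 ≈ 5625.0 + 46.947*I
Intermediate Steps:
C = -75 (C = 25*(-3) = -75)
Z = 2*I*√551 (Z = √(25 - 2229) = √(-2204) = 2*I*√551 ≈ 46.947*I)
Z + a(C) = 2*I*√551 + (-75)² = 2*I*√551 + 5625 = 5625 + 2*I*√551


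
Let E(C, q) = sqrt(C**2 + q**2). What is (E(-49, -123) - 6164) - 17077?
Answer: -23241 + sqrt(17530) ≈ -23109.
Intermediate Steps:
(E(-49, -123) - 6164) - 17077 = (sqrt((-49)**2 + (-123)**2) - 6164) - 17077 = (sqrt(2401 + 15129) - 6164) - 17077 = (sqrt(17530) - 6164) - 17077 = (-6164 + sqrt(17530)) - 17077 = -23241 + sqrt(17530)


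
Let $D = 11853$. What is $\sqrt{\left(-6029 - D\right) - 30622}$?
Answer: $2 i \sqrt{12126} \approx 220.24 i$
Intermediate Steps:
$\sqrt{\left(-6029 - D\right) - 30622} = \sqrt{\left(-6029 - 11853\right) - 30622} = \sqrt{-17882 - 30622} = \sqrt{-48504} = 2 i \sqrt{12126}$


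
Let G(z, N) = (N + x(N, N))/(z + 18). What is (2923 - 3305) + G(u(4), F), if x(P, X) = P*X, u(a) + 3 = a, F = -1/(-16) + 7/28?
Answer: -1857943/4864 ≈ -381.98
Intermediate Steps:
F = 5/16 (F = -1*(-1/16) + 7*(1/28) = 1/16 + ¼ = 5/16 ≈ 0.31250)
u(a) = -3 + a
G(z, N) = (N + N²)/(18 + z) (G(z, N) = (N + N*N)/(z + 18) = (N + N²)/(18 + z))
(2923 - 3305) + G(u(4), F) = (2923 - 3305) + 5*(1 + 5/16)/(16*(18 + (-3 + 4))) = -382 + (5/16)*(21/16)/(18 + 1) = -382 + (5/16)*(21/16)/19 = -382 + (5/16)*(1/19)*(21/16) = -382 + 105/4864 = -1857943/4864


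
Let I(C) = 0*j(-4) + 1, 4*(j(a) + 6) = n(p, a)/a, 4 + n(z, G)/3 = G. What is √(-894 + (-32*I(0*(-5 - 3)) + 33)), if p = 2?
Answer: I*√893 ≈ 29.883*I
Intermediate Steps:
n(z, G) = -12 + 3*G
j(a) = -6 + (-12 + 3*a)/(4*a) (j(a) = -6 + ((-12 + 3*a)/a)/4 = -6 + (-12 + 3*a)/(4*a))
I(C) = 1 (I(C) = 0*(-21/4 - 3/(-4)) + 1 = 0*(-21/4 - 3*(-¼)) + 1 = 0*(-21/4 + ¾) + 1 = 0*(-9/2) + 1 = 0 + 1 = 1)
√(-894 + (-32*I(0*(-5 - 3)) + 33)) = √(-894 + (-32*1 + 33)) = √(-894 + (-32 + 33)) = √(-894 + 1) = √(-893) = I*√893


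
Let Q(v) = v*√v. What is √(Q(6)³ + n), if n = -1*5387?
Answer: √(-5387 + 1296*√6) ≈ 47.037*I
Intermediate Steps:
Q(v) = v^(3/2)
n = -5387
√(Q(6)³ + n) = √((6^(3/2))³ - 5387) = √((6*√6)³ - 5387) = √(1296*√6 - 5387) = √(-5387 + 1296*√6)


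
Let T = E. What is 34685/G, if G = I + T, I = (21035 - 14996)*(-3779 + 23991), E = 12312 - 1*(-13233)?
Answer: 34685/122085813 ≈ 0.00028410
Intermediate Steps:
E = 25545 (E = 12312 + 13233 = 25545)
T = 25545
I = 122060268 (I = 6039*20212 = 122060268)
G = 122085813 (G = 122060268 + 25545 = 122085813)
34685/G = 34685/122085813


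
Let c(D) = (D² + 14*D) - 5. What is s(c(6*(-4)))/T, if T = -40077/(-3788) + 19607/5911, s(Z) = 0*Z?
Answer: 0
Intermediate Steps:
c(D) = -5 + D² + 14*D
s(Z) = 0
T = 311166463/22390868 (T = -40077*(-1/3788) + 19607*(1/5911) = 40077/3788 + 19607/5911 = 311166463/22390868 ≈ 13.897)
s(c(6*(-4)))/T = 0/(311166463/22390868) = 0*(22390868/311166463) = 0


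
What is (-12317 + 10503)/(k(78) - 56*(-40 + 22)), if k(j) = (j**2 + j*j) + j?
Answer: -907/6627 ≈ -0.13686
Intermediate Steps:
k(j) = j + 2*j**2 (k(j) = (j**2 + j**2) + j = 2*j**2 + j = j + 2*j**2)
(-12317 + 10503)/(k(78) - 56*(-40 + 22)) = (-12317 + 10503)/(78*(1 + 2*78) - 56*(-40 + 22)) = -1814/(78*(1 + 156) - 56*(-18)) = -1814/(78*157 + 1008) = -1814/(12246 + 1008) = -1814/13254 = -1814*1/13254 = -907/6627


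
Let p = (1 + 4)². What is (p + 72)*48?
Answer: 4656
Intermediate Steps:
p = 25 (p = 5² = 25)
(p + 72)*48 = (25 + 72)*48 = 97*48 = 4656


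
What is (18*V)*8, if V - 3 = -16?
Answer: -1872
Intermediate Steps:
V = -13 (V = 3 - 16 = -13)
(18*V)*8 = (18*(-13))*8 = -234*8 = -1872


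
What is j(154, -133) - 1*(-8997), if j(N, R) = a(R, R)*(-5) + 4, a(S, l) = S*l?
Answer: -79444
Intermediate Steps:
j(N, R) = 4 - 5*R**2 (j(N, R) = (R*R)*(-5) + 4 = R**2*(-5) + 4 = -5*R**2 + 4 = 4 - 5*R**2)
j(154, -133) - 1*(-8997) = (4 - 5*(-133)**2) - 1*(-8997) = (4 - 5*17689) + 8997 = (4 - 88445) + 8997 = -88441 + 8997 = -79444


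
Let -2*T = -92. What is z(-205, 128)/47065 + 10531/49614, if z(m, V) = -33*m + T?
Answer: 833562469/2335082910 ≈ 0.35697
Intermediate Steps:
T = 46 (T = -½*(-92) = 46)
z(m, V) = 46 - 33*m (z(m, V) = -33*m + 46 = 46 - 33*m)
z(-205, 128)/47065 + 10531/49614 = (46 - 33*(-205))/47065 + 10531/49614 = (46 + 6765)*(1/47065) + 10531*(1/49614) = 6811*(1/47065) + 10531/49614 = 6811/47065 + 10531/49614 = 833562469/2335082910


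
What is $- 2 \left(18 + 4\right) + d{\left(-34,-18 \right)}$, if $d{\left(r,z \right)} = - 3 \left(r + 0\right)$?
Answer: $58$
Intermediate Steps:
$d{\left(r,z \right)} = - 3 r$
$- 2 \left(18 + 4\right) + d{\left(-34,-18 \right)} = - 2 \left(18 + 4\right) - -102 = - 2 \cdot 22 + 102 = \left(-1\right) 44 + 102 = -44 + 102 = 58$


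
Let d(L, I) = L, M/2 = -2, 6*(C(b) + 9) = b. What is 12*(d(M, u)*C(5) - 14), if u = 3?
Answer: 224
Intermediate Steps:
C(b) = -9 + b/6
M = -4 (M = 2*(-2) = -4)
12*(d(M, u)*C(5) - 14) = 12*(-4*(-9 + (⅙)*5) - 14) = 12*(-4*(-9 + ⅚) - 14) = 12*(-4*(-49/6) - 14) = 12*(98/3 - 14) = 12*(56/3) = 224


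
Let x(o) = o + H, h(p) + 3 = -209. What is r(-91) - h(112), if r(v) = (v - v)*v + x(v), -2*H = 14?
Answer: 114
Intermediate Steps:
H = -7 (H = -½*14 = -7)
h(p) = -212 (h(p) = -3 - 209 = -212)
x(o) = -7 + o (x(o) = o - 7 = -7 + o)
r(v) = -7 + v (r(v) = (v - v)*v + (-7 + v) = 0*v + (-7 + v) = 0 + (-7 + v) = -7 + v)
r(-91) - h(112) = (-7 - 91) - 1*(-212) = -98 + 212 = 114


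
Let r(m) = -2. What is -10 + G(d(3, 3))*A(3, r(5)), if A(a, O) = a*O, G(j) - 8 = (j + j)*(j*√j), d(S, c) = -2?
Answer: -58 - 48*I*√2 ≈ -58.0 - 67.882*I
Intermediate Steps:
G(j) = 8 + 2*j^(5/2) (G(j) = 8 + (j + j)*(j*√j) = 8 + (2*j)*j^(3/2) = 8 + 2*j^(5/2))
A(a, O) = O*a
-10 + G(d(3, 3))*A(3, r(5)) = -10 + (8 + 2*(-2)^(5/2))*(-2*3) = -10 + (8 + 2*(4*I*√2))*(-6) = -10 + (8 + 8*I*√2)*(-6) = -10 + (-48 - 48*I*√2) = -58 - 48*I*√2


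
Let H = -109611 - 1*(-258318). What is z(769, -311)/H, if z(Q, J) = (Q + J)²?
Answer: 209764/148707 ≈ 1.4106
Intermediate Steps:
z(Q, J) = (J + Q)²
H = 148707 (H = -109611 + 258318 = 148707)
z(769, -311)/H = (-311 + 769)²/148707 = 458²*(1/148707) = 209764*(1/148707) = 209764/148707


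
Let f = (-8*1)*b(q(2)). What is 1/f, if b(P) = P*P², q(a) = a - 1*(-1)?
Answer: -1/216 ≈ -0.0046296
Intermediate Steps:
q(a) = 1 + a (q(a) = a + 1 = 1 + a)
b(P) = P³
f = -216 (f = (-8*1)*(1 + 2)³ = -8*3³ = -8*27 = -216)
1/f = 1/(-216) = -1/216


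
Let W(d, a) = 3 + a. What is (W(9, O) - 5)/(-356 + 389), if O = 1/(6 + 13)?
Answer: -37/627 ≈ -0.059011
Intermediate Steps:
O = 1/19 ≈ 0.052632
(W(9, O) - 5)/(-356 + 389) = ((3 + 1/19) - 5)/(-356 + 389) = (58/19 - 5)/33 = -37/19*1/33 = -37/627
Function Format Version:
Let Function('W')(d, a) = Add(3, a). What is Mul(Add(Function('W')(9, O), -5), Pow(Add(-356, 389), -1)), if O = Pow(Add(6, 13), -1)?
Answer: Rational(-37, 627) ≈ -0.059011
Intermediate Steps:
O = Rational(1, 19) (O = Pow(19, -1) = Rational(1, 19) ≈ 0.052632)
Mul(Add(Function('W')(9, O), -5), Pow(Add(-356, 389), -1)) = Mul(Add(Add(3, Rational(1, 19)), -5), Pow(Add(-356, 389), -1)) = Mul(Add(Rational(58, 19), -5), Pow(33, -1)) = Mul(Rational(-37, 19), Rational(1, 33)) = Rational(-37, 627)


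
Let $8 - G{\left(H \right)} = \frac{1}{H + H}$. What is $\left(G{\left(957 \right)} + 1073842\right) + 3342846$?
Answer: $\frac{8453556143}{1914} \approx 4.4167 \cdot 10^{6}$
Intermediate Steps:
$G{\left(H \right)} = 8 - \frac{1}{2 H}$ ($G{\left(H \right)} = 8 - \frac{1}{H + H} = 8 - \frac{1}{2 H}$)
$\left(G{\left(957 \right)} + 1073842\right) + 3342846 = \left(\left(8 - \frac{1}{2 \cdot 957}\right) + 1073842\right) + 3342846 = \left(\left(8 - \frac{1}{1914}\right) + 1073842\right) + 3342846 = \left(\frac{15311}{1914} + 1073842\right) + 3342846 = \frac{2055348899}{1914} + 3342846 = \frac{8453556143}{1914}$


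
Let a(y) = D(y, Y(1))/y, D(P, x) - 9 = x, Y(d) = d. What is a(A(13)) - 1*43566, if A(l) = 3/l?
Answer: -130568/3 ≈ -43523.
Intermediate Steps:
D(P, x) = 9 + x
a(y) = 10/y (a(y) = (9 + 1)/y = 10/y)
a(A(13)) - 1*43566 = 10/((3/13)) - 1*43566 = 10/((3*(1/13))) - 43566 = 10/(3/13) - 43566 = 10*(13/3) - 43566 = 130/3 - 43566 = -130568/3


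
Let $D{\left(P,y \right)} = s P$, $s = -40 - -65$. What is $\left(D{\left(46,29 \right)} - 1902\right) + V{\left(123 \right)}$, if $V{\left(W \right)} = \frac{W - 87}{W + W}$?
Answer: $- \frac{30826}{41} \approx -751.85$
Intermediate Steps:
$V{\left(W \right)} = \frac{-87 + W}{2 W}$
$s = 25$ ($s = -40 + 65 = 25$)
$D{\left(P,y \right)} = 25 P$
$\left(D{\left(46,29 \right)} - 1902\right) + V{\left(123 \right)} = \left(25 \cdot 46 - 1902\right) + \frac{-87 + 123}{2 \cdot 123} = \left(1150 - 1902\right) + \frac{1}{2} \cdot \frac{1}{123} \cdot 36 = -752 + \frac{6}{41} = - \frac{30826}{41}$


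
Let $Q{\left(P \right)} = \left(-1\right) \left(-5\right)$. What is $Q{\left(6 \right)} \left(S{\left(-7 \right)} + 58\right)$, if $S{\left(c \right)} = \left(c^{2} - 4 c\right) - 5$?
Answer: $650$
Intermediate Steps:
$Q{\left(P \right)} = 5$
$S{\left(c \right)} = -5 + c^{2} - 4 c$
$Q{\left(6 \right)} \left(S{\left(-7 \right)} + 58\right) = 5 \left(\left(-5 + \left(-7\right)^{2} - -28\right) + 58\right) = 5 \left(\left(-5 + 49 + 28\right) + 58\right) = 5 \left(72 + 58\right) = 5 \cdot 130 = 650$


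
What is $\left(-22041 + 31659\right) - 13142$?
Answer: $-3524$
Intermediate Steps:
$\left(-22041 + 31659\right) - 13142 = 9618 - 13142 = -3524$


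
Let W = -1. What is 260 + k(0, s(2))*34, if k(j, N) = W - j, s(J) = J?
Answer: 226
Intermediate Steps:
k(j, N) = -1 - j
260 + k(0, s(2))*34 = 260 + (-1 - 1*0)*34 = 260 + (-1 + 0)*34 = 260 - 1*34 = 260 - 34 = 226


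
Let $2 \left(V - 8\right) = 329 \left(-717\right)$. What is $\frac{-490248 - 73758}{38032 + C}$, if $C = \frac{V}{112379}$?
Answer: $- \frac{126764860548}{8547760379} \approx -14.83$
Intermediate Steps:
$V = - \frac{235877}{2}$ ($V = 8 + \frac{329 \left(-717\right)}{2} = 8 + \frac{1}{2} \left(-235893\right) = 8 - \frac{235893}{2} = - \frac{235877}{2} \approx -1.1794 \cdot 10^{5}$)
$C = - \frac{235877}{224758}$ ($C = - \frac{235877}{2 \cdot 112379} = \left(- \frac{235877}{2}\right) \frac{1}{112379} = - \frac{235877}{224758} \approx -1.0495$)
$\frac{-490248 - 73758}{38032 + C} = \frac{-490248 - 73758}{38032 - \frac{235877}{224758}} = - \frac{564006}{\frac{8547760379}{224758}} = \left(-564006\right) \frac{224758}{8547760379} = - \frac{126764860548}{8547760379}$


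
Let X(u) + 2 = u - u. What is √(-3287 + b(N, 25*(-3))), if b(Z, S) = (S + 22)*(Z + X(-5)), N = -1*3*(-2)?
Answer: I*√3499 ≈ 59.152*I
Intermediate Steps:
X(u) = -2 (X(u) = -2 + (u - u) = -2 + 0 = -2)
N = 6 (N = -3*(-2) = 6)
b(Z, S) = (-2 + Z)*(22 + S) (b(Z, S) = (S + 22)*(Z - 2) = (22 + S)*(-2 + Z) = (-2 + Z)*(22 + S))
√(-3287 + b(N, 25*(-3))) = √(-3287 + (-44 - 50*(-3) + 22*6 + (25*(-3))*6)) = √(-3287 + (-44 - 2*(-75) + 132 - 75*6)) = √(-3287 + (-44 + 150 + 132 - 450)) = √(-3287 - 212) = √(-3499) = I*√3499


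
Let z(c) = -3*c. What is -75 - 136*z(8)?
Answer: 3189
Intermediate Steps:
-75 - 136*z(8) = -75 - (-408)*8 = -75 - 136*(-24) = -75 + 3264 = 3189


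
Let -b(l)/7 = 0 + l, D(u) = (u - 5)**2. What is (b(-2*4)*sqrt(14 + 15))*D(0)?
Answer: 1400*sqrt(29) ≈ 7539.2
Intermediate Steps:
D(u) = (-5 + u)**2
b(l) = -7*l (b(l) = -7*(0 + l) = -7*l)
(b(-2*4)*sqrt(14 + 15))*D(0) = ((-(-14)*4)*sqrt(14 + 15))*(-5 + 0)**2 = ((-7*(-8))*sqrt(29))*(-5)**2 = (56*sqrt(29))*25 = 1400*sqrt(29)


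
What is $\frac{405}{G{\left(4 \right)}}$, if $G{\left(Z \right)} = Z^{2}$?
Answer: $\frac{405}{16} \approx 25.313$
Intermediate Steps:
$\frac{405}{G{\left(4 \right)}} = \frac{405}{4^{2}} = \frac{405}{16}$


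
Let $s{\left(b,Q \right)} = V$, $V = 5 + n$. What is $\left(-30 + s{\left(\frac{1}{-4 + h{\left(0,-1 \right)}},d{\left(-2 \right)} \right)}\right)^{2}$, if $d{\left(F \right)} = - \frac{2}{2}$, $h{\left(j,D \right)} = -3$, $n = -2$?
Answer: $729$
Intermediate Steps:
$V = 3$ ($V = 5 - 2 = 3$)
$d{\left(F \right)} = -1$ ($d{\left(F \right)} = \left(-2\right) \frac{1}{2} = -1$)
$s{\left(b,Q \right)} = 3$
$\left(-30 + s{\left(\frac{1}{-4 + h{\left(0,-1 \right)}},d{\left(-2 \right)} \right)}\right)^{2} = \left(-30 + 3\right)^{2} = \left(-27\right)^{2} = 729$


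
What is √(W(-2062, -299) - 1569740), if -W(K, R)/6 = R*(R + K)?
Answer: I*√5805374 ≈ 2409.4*I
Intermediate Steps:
W(K, R) = -6*R*(K + R) (W(K, R) = -6*R*(R + K) = -6*R*(K + R))
√(W(-2062, -299) - 1569740) = √(-6*(-299)*(-2062 - 299) - 1569740) = √(-6*(-299)*(-2361) - 1569740) = √(-4235634 - 1569740) = √(-5805374) = I*√5805374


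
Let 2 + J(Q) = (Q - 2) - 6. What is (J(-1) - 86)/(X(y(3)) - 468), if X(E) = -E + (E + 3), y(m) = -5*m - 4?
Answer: 97/465 ≈ 0.20860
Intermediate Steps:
J(Q) = -10 + Q (J(Q) = -2 + ((Q - 2) - 6) = -2 + ((-2 + Q) - 6) = -2 + (-8 + Q) = -10 + Q)
y(m) = -4 - 5*m
X(E) = 3 (X(E) = -E + (3 + E) = 3)
(J(-1) - 86)/(X(y(3)) - 468) = ((-10 - 1) - 86)/(3 - 468) = (-11 - 86)/(-465) = -97*(-1/465) = 97/465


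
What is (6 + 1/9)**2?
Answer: 3025/81 ≈ 37.346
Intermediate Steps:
(6 + 1/9)**2 = (55/9)**2 = 3025/81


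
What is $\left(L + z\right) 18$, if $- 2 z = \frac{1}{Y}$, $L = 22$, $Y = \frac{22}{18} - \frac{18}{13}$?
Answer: $\frac{8577}{19} \approx 451.42$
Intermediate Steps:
$Y = - \frac{19}{117}$ ($Y = 22 \cdot \frac{1}{18} - \frac{18}{13} = \frac{11}{9} - \frac{18}{13} = - \frac{19}{117} \approx -0.16239$)
$z = \frac{117}{38}$ ($z = - \frac{1}{2 \left(- \frac{19}{117}\right)} = \left(- \frac{1}{2}\right) \left(- \frac{117}{19}\right) = \frac{117}{38} \approx 3.0789$)
$\left(L + z\right) 18 = \left(22 + \frac{117}{38}\right) 18 = \frac{953}{38} \cdot 18 = \frac{8577}{19}$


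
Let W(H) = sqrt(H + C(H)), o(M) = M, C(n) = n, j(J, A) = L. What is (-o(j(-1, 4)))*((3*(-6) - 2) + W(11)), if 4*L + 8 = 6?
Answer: -10 + sqrt(22)/2 ≈ -7.6548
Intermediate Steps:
L = -1/2 (L = -2 + (1/4)*6 = -2 + 3/2 = -1/2 ≈ -0.50000)
j(J, A) = -1/2
W(H) = sqrt(2)*sqrt(H) (W(H) = sqrt(H + H) = sqrt(2*H) = sqrt(2)*sqrt(H))
(-o(j(-1, 4)))*((3*(-6) - 2) + W(11)) = (-1*(-1/2))*((3*(-6) - 2) + sqrt(2)*sqrt(11)) = ((-18 - 2) + sqrt(22))/2 = (-20 + sqrt(22))/2 = -10 + sqrt(22)/2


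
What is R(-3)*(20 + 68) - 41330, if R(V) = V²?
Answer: -40538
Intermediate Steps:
R(-3)*(20 + 68) - 41330 = (-3)²*(20 + 68) - 41330 = 9*88 - 41330 = 792 - 41330 = -40538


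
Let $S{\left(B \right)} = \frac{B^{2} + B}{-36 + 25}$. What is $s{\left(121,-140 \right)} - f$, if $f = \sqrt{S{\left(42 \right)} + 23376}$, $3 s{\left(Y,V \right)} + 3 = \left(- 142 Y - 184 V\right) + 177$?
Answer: $\frac{8752}{3} - \frac{3 \sqrt{312070}}{11} \approx 2765.0$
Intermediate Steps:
$S{\left(B \right)} = - \frac{B}{11} - \frac{B^{2}}{11}$ ($S{\left(B \right)} = \frac{B + B^{2}}{-11} = \left(B + B^{2}\right) \left(- \frac{1}{11}\right) = - \frac{B}{11} - \frac{B^{2}}{11}$)
$s{\left(Y,V \right)} = 58 - \frac{184 V}{3} - \frac{142 Y}{3}$ ($s{\left(Y,V \right)} = -1 + \frac{\left(- 142 Y - 184 V\right) + 177}{3} = -1 + \frac{\left(- 184 V - 142 Y\right) + 177}{3} = -1 + \frac{177 - 184 V - 142 Y}{3} = -1 - \left(-59 + \frac{142 Y}{3} + \frac{184 V}{3}\right) = 58 - \frac{184 V}{3} - \frac{142 Y}{3}$)
$f = \frac{3 \sqrt{312070}}{11}$ ($f = \sqrt{\left(- \frac{1}{11}\right) 42 \left(1 + 42\right) + 23376} = \sqrt{\left(- \frac{1}{11}\right) 42 \cdot 43 + 23376} = \sqrt{- \frac{1806}{11} + 23376} = \sqrt{\frac{255330}{11}} = \frac{3 \sqrt{312070}}{11} \approx 152.35$)
$s{\left(121,-140 \right)} - f = \left(58 - - \frac{25760}{3} - \frac{17182}{3}\right) - \frac{3 \sqrt{312070}}{11} = \left(58 + \frac{25760}{3} - \frac{17182}{3}\right) - \frac{3 \sqrt{312070}}{11} = \frac{8752}{3} - \frac{3 \sqrt{312070}}{11}$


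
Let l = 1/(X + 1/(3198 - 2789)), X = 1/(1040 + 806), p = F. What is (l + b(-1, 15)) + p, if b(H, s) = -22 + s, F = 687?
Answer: 2288414/2255 ≈ 1014.8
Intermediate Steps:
p = 687
X = 1/1846 ≈ 0.00054171
l = 755014/2255 (l = 1/(1/1846 + 1/(3198 - 2789)) = 1/(1/1846 + 1/409) = 1/(2255/755014) = 755014/2255 ≈ 334.82)
(l + b(-1, 15)) + p = (755014/2255 + (-22 + 15)) + 687 = (755014/2255 - 7) + 687 = 739229/2255 + 687 = 2288414/2255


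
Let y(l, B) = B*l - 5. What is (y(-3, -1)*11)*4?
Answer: -88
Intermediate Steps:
y(l, B) = -5 + B*l
(y(-3, -1)*11)*4 = ((-5 - 1*(-3))*11)*4 = ((-5 + 3)*11)*4 = -2*11*4 = -22*4 = -88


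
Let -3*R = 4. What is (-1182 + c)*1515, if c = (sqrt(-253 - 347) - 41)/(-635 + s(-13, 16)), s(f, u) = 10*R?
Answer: -696556701/389 - 9090*I*sqrt(6)/389 ≈ -1.7906e+6 - 57.239*I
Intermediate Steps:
R = -4/3 (R = -1/3*4 = -4/3 ≈ -1.3333)
s(f, u) = -40/3 (s(f, u) = 10*(-4/3) = -40/3)
c = 123/1945 - 6*I*sqrt(6)/389 (c = (sqrt(-253 - 347) - 41)/(-635 - 40/3) = (sqrt(-600) - 41)/(-1945/3) = (10*I*sqrt(6) - 41)*(-3/1945) = (-41 + 10*I*sqrt(6))*(-3/1945) = 123/1945 - 6*I*sqrt(6)/389 ≈ 0.063239 - 0.037781*I)
(-1182 + c)*1515 = (-1182 + (123/1945 - 6*I*sqrt(6)/389))*1515 = (-2298867/1945 - 6*I*sqrt(6)/389)*1515 = -696556701/389 - 9090*I*sqrt(6)/389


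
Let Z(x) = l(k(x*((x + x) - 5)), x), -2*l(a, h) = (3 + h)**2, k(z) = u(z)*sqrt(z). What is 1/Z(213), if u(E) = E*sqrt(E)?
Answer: -1/23328 ≈ -4.2867e-5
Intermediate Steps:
u(E) = E**(3/2)
k(z) = z**2 (k(z) = z**(3/2)*sqrt(z) = z**2)
l(a, h) = -(3 + h)**2/2
Z(x) = -(3 + x)**2/2
1/Z(213) = 1/(-(3 + 213)**2/2) = 1/(-1/2*216**2) = 1/(-1/2*46656) = 1/(-23328) = -1/23328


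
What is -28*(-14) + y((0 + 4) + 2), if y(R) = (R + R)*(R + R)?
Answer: 536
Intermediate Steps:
y(R) = 4*R² (y(R) = (2*R)*(2*R) = 4*R²)
-28*(-14) + y((0 + 4) + 2) = -28*(-14) + 4*((0 + 4) + 2)² = 392 + 4*(4 + 2)² = 392 + 4*6² = 392 + 4*36 = 392 + 144 = 536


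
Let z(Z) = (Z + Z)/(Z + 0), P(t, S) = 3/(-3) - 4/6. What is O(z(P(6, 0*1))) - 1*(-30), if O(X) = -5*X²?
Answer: 10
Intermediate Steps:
P(t, S) = -5/3 (P(t, S) = 3*(-⅓) - 4*⅙ = -1 - ⅔ = -5/3)
z(Z) = 2 (z(Z) = (2*Z)/Z = 2)
O(z(P(6, 0*1))) - 1*(-30) = -5*2² - 1*(-30) = -5*4 + 30 = -20 + 30 = 10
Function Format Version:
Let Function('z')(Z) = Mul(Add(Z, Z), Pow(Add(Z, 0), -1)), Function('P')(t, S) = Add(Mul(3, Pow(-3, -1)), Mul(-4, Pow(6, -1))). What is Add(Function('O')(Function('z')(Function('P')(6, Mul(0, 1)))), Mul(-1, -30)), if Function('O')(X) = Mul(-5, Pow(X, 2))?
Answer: 10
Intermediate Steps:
Function('P')(t, S) = Rational(-5, 3) (Function('P')(t, S) = Add(Mul(3, Rational(-1, 3)), Mul(-4, Rational(1, 6))) = Add(-1, Rational(-2, 3)) = Rational(-5, 3))
Function('z')(Z) = 2 (Function('z')(Z) = Mul(Mul(2, Z), Pow(Z, -1)) = 2)
Add(Function('O')(Function('z')(Function('P')(6, Mul(0, 1)))), Mul(-1, -30)) = Add(Mul(-5, Pow(2, 2)), Mul(-1, -30)) = Add(Mul(-5, 4), 30) = Add(-20, 30) = 10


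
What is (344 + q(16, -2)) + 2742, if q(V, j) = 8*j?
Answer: 3070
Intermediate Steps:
(344 + q(16, -2)) + 2742 = (344 + 8*(-2)) + 2742 = (344 - 16) + 2742 = 328 + 2742 = 3070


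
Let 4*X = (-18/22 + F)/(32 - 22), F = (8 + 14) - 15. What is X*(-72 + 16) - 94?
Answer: -5646/55 ≈ -102.65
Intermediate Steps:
F = 7 (F = 22 - 15 = 7)
X = 17/110 (X = ((-18/22 + 7)/(32 - 22))/4 = ((-18*1/22 + 7)/10)/4 = ((-9/11 + 7)*(⅒))/4 = ((68/11)*(⅒))/4 = (¼)*(34/55) = 17/110 ≈ 0.15455)
X*(-72 + 16) - 94 = 17*(-72 + 16)/110 - 94 = (17/110)*(-56) - 94 = -476/55 - 94 = -5646/55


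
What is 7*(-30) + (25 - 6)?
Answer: -191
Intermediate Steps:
7*(-30) + (25 - 6) = -210 + 19 = -191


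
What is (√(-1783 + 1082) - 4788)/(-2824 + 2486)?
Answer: 2394/169 - I*√701/338 ≈ 14.166 - 0.078333*I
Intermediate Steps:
(√(-1783 + 1082) - 4788)/(-2824 + 2486) = (√(-701) - 4788)/(-338) = (I*√701 - 4788)*(-1/338) = (-4788 + I*√701)*(-1/338) = 2394/169 - I*√701/338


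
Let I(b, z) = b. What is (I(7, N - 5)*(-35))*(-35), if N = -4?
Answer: 8575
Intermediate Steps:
(I(7, N - 5)*(-35))*(-35) = (7*(-35))*(-35) = -245*(-35) = 8575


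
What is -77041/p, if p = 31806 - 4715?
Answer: -77041/27091 ≈ -2.8438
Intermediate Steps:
p = 27091
-77041/p = -77041/27091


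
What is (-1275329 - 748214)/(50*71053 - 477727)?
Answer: -2023543/3074923 ≈ -0.65808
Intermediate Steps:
(-1275329 - 748214)/(50*71053 - 477727) = -2023543/(3552650 - 477727) = -2023543/3074923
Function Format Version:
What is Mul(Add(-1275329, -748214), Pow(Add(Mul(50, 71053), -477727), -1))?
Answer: Rational(-2023543, 3074923) ≈ -0.65808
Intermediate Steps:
Mul(Add(-1275329, -748214), Pow(Add(Mul(50, 71053), -477727), -1)) = Mul(-2023543, Pow(Add(3552650, -477727), -1)) = Mul(-2023543, Pow(3074923, -1)) = Mul(-2023543, Rational(1, 3074923)) = Rational(-2023543, 3074923)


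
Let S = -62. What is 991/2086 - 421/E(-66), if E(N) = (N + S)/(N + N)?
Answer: -14474543/33376 ≈ -433.68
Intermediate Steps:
E(N) = (-62 + N)/(2*N) (E(N) = (N - 62)/(N + N) = (-62 + N)/((2*N)) = (-62 + N)*(1/(2*N)) = (-62 + N)/(2*N))
991/2086 - 421/E(-66) = 991/2086 - 421*(-132/(-62 - 66)) = 991*(1/2086) - 421/((1/2)*(-1/66)*(-128)) = 991/2086 - 421/32/33 = 991/2086 - 421*33/32 = 991/2086 - 13893/32 = -14474543/33376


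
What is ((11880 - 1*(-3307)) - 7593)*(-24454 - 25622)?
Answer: -380277144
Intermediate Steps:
((11880 - 1*(-3307)) - 7593)*(-24454 - 25622) = ((11880 + 3307) - 7593)*(-50076) = (15187 - 7593)*(-50076) = 7594*(-50076) = -380277144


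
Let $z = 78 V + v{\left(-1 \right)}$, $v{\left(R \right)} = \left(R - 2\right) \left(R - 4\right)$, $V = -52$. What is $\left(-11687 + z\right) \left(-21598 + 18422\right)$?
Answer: $49952128$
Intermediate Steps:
$v{\left(R \right)} = \left(-4 + R\right) \left(-2 + R\right)$ ($v{\left(R \right)} = \left(-2 + R\right) \left(-4 + R\right) = \left(-4 + R\right) \left(-2 + R\right)$)
$z = -4041$ ($z = 78 \left(-52\right) + \left(8 + \left(-1\right)^{2} - -6\right) = -4056 + \left(8 + 1 + 6\right) = -4056 + 15 = -4041$)
$\left(-11687 + z\right) \left(-21598 + 18422\right) = \left(-11687 - 4041\right) \left(-21598 + 18422\right) = \left(-15728\right) \left(-3176\right) = 49952128$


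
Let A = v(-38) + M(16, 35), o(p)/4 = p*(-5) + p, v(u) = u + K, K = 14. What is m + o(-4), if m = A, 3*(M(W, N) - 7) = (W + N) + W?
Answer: 208/3 ≈ 69.333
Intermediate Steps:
M(W, N) = 7 + N/3 + 2*W/3 (M(W, N) = 7 + ((W + N) + W)/3 = 7 + ((N + W) + W)/3 = 7 + (N + 2*W)/3 = 7 + (N/3 + 2*W/3) = 7 + N/3 + 2*W/3)
v(u) = 14 + u (v(u) = u + 14 = 14 + u)
o(p) = -16*p (o(p) = 4*(p*(-5) + p) = 4*(-5*p + p) = 4*(-4*p) = -16*p)
A = 16/3 (A = (14 - 38) + (7 + (⅓)*35 + (⅔)*16) = -24 + (7 + 35/3 + 32/3) = -24 + 88/3 = 16/3 ≈ 5.3333)
m = 16/3 ≈ 5.3333
m + o(-4) = 16/3 - 16*(-4) = 16/3 + 64 = 208/3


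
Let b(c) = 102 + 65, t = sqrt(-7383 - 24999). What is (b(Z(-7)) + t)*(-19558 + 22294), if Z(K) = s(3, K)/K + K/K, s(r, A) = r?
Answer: 456912 + 8208*I*sqrt(3598) ≈ 4.5691e+5 + 4.9234e+5*I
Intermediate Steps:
t = 3*I*sqrt(3598) (t = sqrt(-32382) = 3*I*sqrt(3598) ≈ 179.95*I)
Z(K) = 1 + 3/K (Z(K) = 3/K + K/K = 3/K + 1 = 1 + 3/K)
b(c) = 167
(b(Z(-7)) + t)*(-19558 + 22294) = (167 + 3*I*sqrt(3598))*(-19558 + 22294) = (167 + 3*I*sqrt(3598))*2736 = 456912 + 8208*I*sqrt(3598)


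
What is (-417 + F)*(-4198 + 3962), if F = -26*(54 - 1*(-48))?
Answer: 724284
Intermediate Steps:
F = -2652 (F = -26*(54 + 48) = -26*102 = -2652)
(-417 + F)*(-4198 + 3962) = (-417 - 2652)*(-4198 + 3962) = -3069*(-236) = 724284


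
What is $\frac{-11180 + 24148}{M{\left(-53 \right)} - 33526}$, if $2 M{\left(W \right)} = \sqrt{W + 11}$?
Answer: $- \frac{869530336}{2247985373} - \frac{12968 i \sqrt{42}}{2247985373} \approx -0.3868 - 3.7386 \cdot 10^{-5} i$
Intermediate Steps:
$M{\left(W \right)} = \frac{\sqrt{11 + W}}{2}$ ($M{\left(W \right)} = \frac{\sqrt{W + 11}}{2} = \frac{\sqrt{11 + W}}{2}$)
$\frac{-11180 + 24148}{M{\left(-53 \right)} - 33526} = \frac{-11180 + 24148}{\frac{\sqrt{11 - 53}}{2} - 33526} = \frac{12968}{\frac{\sqrt{-42}}{2} - 33526} = \frac{12968}{\frac{i \sqrt{42}}{2} - 33526} = \frac{12968}{-33526 + \frac{i \sqrt{42}}{2}}$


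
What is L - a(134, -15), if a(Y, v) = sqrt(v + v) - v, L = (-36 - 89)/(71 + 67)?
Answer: -2195/138 - I*sqrt(30) ≈ -15.906 - 5.4772*I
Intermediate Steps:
L = -125/138 ≈ -0.90580
a(Y, v) = -v + sqrt(2)*sqrt(v) (a(Y, v) = sqrt(2*v) - v = sqrt(2)*sqrt(v) - v = -v + sqrt(2)*sqrt(v))
L - a(134, -15) = -125/138 - (-1*(-15) + sqrt(2)*sqrt(-15)) = -125/138 - (15 + sqrt(2)*(I*sqrt(15))) = -125/138 - (15 + I*sqrt(30)) = -125/138 + (-15 - I*sqrt(30)) = -2195/138 - I*sqrt(30)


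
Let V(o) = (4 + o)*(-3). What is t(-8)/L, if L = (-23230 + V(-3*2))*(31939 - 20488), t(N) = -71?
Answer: 71/265938024 ≈ 2.6698e-7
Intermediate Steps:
V(o) = -12 - 3*o
L = -265938024 (L = (-23230 + (-12 - (-9)*2))*(31939 - 20488) = (-23230 + (-12 - 3*(-6)))*11451 = (-23230 + (-12 + 18))*11451 = (-23230 + 6)*11451 = -23224*11451 = -265938024)
t(-8)/L = -71/(-265938024) = -71*(-1/265938024) = 71/265938024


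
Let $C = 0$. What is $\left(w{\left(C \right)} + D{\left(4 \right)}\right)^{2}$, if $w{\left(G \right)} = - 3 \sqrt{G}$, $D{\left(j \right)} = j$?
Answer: $16$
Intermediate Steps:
$\left(w{\left(C \right)} + D{\left(4 \right)}\right)^{2} = \left(- 3 \sqrt{0} + 4\right)^{2} = \left(\left(-3\right) 0 + 4\right)^{2} = \left(0 + 4\right)^{2} = 4^{2} = 16$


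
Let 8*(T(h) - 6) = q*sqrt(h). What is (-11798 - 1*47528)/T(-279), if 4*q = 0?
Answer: -29663/3 ≈ -9887.7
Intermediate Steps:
q = 0 (q = (1/4)*0 = 0)
T(h) = 6 (T(h) = 6 + (0*sqrt(h))/8 = 6 + (1/8)*0 = 6 + 0 = 6)
(-11798 - 1*47528)/T(-279) = (-11798 - 1*47528)/6 = (-11798 - 47528)*(1/6) = -59326*1/6 = -29663/3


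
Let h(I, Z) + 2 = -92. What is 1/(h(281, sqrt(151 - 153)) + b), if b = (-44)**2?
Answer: 1/1842 ≈ 0.00054289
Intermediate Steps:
h(I, Z) = -94 (h(I, Z) = -2 - 92 = -94)
b = 1936
1/(h(281, sqrt(151 - 153)) + b) = 1/(-94 + 1936) = 1/1842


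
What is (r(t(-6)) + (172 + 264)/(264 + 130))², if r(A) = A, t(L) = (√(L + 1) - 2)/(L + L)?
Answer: 8866055/5588496 - 1505*I*√5/7092 ≈ 1.5865 - 0.47452*I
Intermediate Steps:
t(L) = (-2 + √(1 + L))/(2*L) (t(L) = (√(1 + L) - 2)/((2*L)) = (-2 + √(1 + L))*(1/(2*L)) = (-2 + √(1 + L))/(2*L))
(r(t(-6)) + (172 + 264)/(264 + 130))² = ((½)*(-2 + √(1 - 6))/(-6) + (172 + 264)/(264 + 130))² = ((½)*(-⅙)*(-2 + √(-5)) + 436/394)² = ((½)*(-⅙)*(-2 + I*√5) + 436*(1/394))² = ((⅙ - I*√5/12) + 218/197)² = (1505/1182 - I*√5/12)²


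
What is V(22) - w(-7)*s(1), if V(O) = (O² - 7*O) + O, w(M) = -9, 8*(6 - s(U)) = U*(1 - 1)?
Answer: 406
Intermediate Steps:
s(U) = 6 (s(U) = 6 - U*(1 - 1)/8 = 6 - U*0/8 = 6 - ⅛*0 = 6 + 0 = 6)
V(O) = O² - 6*O
V(22) - w(-7)*s(1) = 22*(-6 + 22) - (-9)*6 = 22*16 - 1*(-54) = 352 + 54 = 406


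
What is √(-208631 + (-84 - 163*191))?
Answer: 2*I*√59962 ≈ 489.74*I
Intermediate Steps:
√(-208631 + (-84 - 163*191)) = √(-208631 + (-84 - 31133)) = √(-208631 - 31217) = √(-239848) = 2*I*√59962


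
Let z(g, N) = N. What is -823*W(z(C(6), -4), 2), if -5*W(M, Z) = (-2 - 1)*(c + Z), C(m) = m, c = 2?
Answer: -9876/5 ≈ -1975.2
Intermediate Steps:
W(M, Z) = 6/5 + 3*Z/5 (W(M, Z) = -(-2 - 1)*(2 + Z)/5 = -(-3)*(2 + Z)/5 = -(-6 - 3*Z)/5 = 6/5 + 3*Z/5)
-823*W(z(C(6), -4), 2) = -823*(6/5 + (3/5)*2) = -823*(6/5 + 6/5) = -823*12/5 = -9876/5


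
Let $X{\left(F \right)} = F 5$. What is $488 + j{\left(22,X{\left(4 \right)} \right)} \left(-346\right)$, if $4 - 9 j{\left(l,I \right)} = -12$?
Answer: $- \frac{1144}{9} \approx -127.11$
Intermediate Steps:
$X{\left(F \right)} = 5 F$
$j{\left(l,I \right)} = \frac{16}{9}$ ($j{\left(l,I \right)} = \frac{4}{9} - - \frac{4}{3} = \frac{4}{9} + \frac{4}{3} = \frac{16}{9}$)
$488 + j{\left(22,X{\left(4 \right)} \right)} \left(-346\right) = 488 + \frac{16}{9} \left(-346\right) = 488 - \frac{5536}{9} = - \frac{1144}{9}$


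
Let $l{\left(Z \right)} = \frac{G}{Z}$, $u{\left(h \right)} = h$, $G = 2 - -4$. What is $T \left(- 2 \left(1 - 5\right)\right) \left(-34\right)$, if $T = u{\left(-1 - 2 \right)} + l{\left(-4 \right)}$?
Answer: $1224$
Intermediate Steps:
$G = 6$ ($G = 2 + 4 = 6$)
$l{\left(Z \right)} = \frac{6}{Z}$
$T = - \frac{9}{2}$ ($T = \left(-1 - 2\right) + \frac{6}{-4} = \left(-1 - 2\right) + 6 \left(- \frac{1}{4}\right) = -3 - \frac{3}{2} = - \frac{9}{2} \approx -4.5$)
$T \left(- 2 \left(1 - 5\right)\right) \left(-34\right) = - \frac{9 \left(- 2 \left(1 - 5\right)\right)}{2} \left(-34\right) = - \frac{9 \left(\left(-2\right) \left(-4\right)\right)}{2} \left(-34\right) = \left(- \frac{9}{2}\right) 8 \left(-34\right) = \left(-36\right) \left(-34\right) = 1224$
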